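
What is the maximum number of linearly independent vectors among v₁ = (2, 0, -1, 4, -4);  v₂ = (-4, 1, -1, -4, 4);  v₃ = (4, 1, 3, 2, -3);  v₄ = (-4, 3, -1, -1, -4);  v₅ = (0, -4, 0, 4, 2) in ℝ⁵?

5

Apply Gaussian elimination to the matrix whose rows are v₁, v₂, v₃, v₄, v₅.
Reduction leaves 5 leading entries, giving rank 5.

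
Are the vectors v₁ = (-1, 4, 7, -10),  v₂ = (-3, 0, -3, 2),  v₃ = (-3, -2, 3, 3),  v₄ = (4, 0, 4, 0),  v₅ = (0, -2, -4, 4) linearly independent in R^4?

linearly dependent

There are 5 vectors in a 4-dimensional space, so they cannot be linearly independent.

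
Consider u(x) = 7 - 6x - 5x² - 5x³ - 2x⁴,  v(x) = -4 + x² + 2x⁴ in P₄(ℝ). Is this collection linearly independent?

Take coordinates with respect to the standard basis {1, x, …, x⁴}.
Row-reduce the matrix whose columns are u, v.
The reduction yields 2 nonzero rows, so the rank is 2.
Since rank = 2 (the number of vectors), the set is linearly independent.

linearly independent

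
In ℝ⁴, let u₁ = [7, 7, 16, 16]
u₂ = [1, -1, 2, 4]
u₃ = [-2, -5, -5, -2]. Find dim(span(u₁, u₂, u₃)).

dim = 2

Apply Gaussian elimination to the matrix whose rows are u₁, u₂, u₃.
The echelon form has 2 nonzero rows, so the rank is 2.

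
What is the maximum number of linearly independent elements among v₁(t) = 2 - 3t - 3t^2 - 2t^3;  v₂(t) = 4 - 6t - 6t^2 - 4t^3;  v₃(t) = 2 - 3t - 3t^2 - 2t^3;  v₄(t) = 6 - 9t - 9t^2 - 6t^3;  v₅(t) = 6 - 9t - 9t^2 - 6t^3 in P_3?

1

Pass to coordinate vectors with respect to the basis {1, t, …, t^3}.
Form the matrix with v₁, v₂, v₃, v₄, v₅ as columns and reduce.
Reduction leaves 1 leading entry, giving rank 1.
(With 5 elements in a 4-dimensional space the rank is at most 4.)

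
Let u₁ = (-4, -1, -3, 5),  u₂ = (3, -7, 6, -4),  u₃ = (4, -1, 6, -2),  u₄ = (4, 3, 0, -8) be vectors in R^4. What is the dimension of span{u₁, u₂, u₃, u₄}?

dim = 3

Put the 4×4 matrix [u₁|u₂|u₃|u₄] into echelon form.
There are 3 pivot columns, so rank = 3.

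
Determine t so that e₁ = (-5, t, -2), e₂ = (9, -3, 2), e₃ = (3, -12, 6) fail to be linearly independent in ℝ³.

Dependence holds iff the 3×3 matrix [e₁ e₂ e₃] is singular.
The determinant works out to 168 - 48*t.
Solving 168 - 48*t = 0 yields t = 7/2.

t = 7/2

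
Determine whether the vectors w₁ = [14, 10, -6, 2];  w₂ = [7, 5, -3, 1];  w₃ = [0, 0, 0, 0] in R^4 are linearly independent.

linearly dependent

One of the vectors is the zero vector, so the set is linearly dependent.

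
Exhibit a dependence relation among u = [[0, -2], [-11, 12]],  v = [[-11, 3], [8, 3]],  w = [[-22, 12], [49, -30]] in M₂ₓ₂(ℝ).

3u - 2v + w = 0

Write each element as a vector in ℝ⁴ using {E₁₁, E₁₂, E₂₁, E₂₂}.
Row-reduce the matrix with u, v, w as columns; the null space gives the coefficients.
One solution (up to scaling) is (3, -2, 1).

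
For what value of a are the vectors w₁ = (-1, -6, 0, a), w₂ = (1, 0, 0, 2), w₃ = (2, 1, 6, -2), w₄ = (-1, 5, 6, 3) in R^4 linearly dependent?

The set is linearly dependent precisely when det[w₁; w₂; w₃; w₄] = 0.
Expanding, det = 24*a + 444.
Solving 24*a + 444 = 0 yields a = -37/2.

a = -37/2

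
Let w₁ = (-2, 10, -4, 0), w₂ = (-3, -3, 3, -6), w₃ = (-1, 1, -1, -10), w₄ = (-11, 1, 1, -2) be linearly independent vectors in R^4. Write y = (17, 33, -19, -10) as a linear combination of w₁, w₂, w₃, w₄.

Write y = α₁w₁ + … + α₄w₄ and equate components.
Back-substitution yields (α₁, …, α₄) = (3, -1, 2, -2).

y = 3w₁ - w₂ + 2w₃ - 2w₄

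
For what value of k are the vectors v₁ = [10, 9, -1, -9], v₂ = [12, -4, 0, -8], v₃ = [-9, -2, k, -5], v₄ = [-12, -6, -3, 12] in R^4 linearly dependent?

k = 22

The vectors are dependent exactly when the determinant of the matrix with rows v₁, v₂, v₃, v₄ vanishes.
The determinant works out to 6864 - 312*k.
Setting this to zero gives k = 22.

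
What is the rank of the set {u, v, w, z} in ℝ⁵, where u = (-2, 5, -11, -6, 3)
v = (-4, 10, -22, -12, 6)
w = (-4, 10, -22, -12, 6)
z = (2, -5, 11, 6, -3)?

Row-reduce the 4×5 matrix with these as rows.
Exactly 1 pivot survives; hence the rank is 1.

rank 1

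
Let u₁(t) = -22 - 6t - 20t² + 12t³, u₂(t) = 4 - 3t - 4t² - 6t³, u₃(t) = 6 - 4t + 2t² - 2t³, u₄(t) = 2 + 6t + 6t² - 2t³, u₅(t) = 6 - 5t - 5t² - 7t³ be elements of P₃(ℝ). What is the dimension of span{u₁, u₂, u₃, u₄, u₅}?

Pass to coordinate vectors with respect to the basis {1, t, …, t³}.
Put the 4×5 matrix [u₁|u₂|u₃|u₄|u₅] into echelon form.
Reduction leaves 4 leading entries, giving rank 4.
(With 5 elements in a 4-dimensional space the rank is at most 4.)

4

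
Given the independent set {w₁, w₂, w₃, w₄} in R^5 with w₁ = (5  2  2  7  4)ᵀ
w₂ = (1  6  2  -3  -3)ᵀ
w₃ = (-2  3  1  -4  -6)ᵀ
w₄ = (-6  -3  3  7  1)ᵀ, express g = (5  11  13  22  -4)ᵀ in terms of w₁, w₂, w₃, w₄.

Solve the system with w₁, w₂, w₃, w₄ as columns and g as the right-hand side.
Row-reducing the augmented matrix gives the unique coefficients (a₁, …, a₄) = (4, -1, 4, 1).

g = 4w₁ - w₂ + 4w₃ + w₄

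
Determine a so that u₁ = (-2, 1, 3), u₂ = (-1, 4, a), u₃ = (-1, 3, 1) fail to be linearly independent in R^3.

The vectors are dependent exactly when the determinant of the matrix with rows u₁, u₂, u₃ vanishes.
Cofactor expansion gives det = 5*a - 4.
This vanishes exactly when a = 4/5.

a = 4/5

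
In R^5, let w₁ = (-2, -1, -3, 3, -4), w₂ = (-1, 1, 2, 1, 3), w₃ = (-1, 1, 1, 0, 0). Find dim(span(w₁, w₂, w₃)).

3

Apply Gaussian elimination to the matrix whose rows are w₁, w₂, w₃.
Reduction leaves 3 leading entries, giving rank 3.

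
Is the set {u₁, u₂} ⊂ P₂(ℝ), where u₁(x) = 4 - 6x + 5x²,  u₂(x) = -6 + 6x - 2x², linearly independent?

Take coordinates with respect to the standard basis {1, x, x²}.
Place the vectors as rows of a 2×3 matrix and reduce to echelon form.
The reduction yields 2 nonzero rows, so the rank is 2.
Since rank = 2 (the number of vectors), the set is linearly independent.

linearly independent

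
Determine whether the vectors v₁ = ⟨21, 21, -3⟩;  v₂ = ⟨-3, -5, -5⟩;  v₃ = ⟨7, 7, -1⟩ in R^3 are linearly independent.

linearly dependent

One vector is a scalar multiple of another, so the set is dependent.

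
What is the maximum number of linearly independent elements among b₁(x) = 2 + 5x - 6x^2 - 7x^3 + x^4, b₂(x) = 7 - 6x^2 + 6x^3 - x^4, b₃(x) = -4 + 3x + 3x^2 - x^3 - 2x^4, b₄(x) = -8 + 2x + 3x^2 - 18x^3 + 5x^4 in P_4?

Represent each element by its coordinate vector in ℝ⁵.
Form the matrix with b₁, b₂, b₃, b₄ as columns and reduce.
Exactly 3 pivots survive; hence the rank is 3.

3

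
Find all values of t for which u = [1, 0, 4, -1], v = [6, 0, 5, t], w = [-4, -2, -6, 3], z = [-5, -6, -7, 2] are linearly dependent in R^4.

The vectors are dependent exactly when the determinant of the matrix with rows u, v, w, z vanishes.
Expanding, det = 34*t + 204.
Setting this to zero gives t = -6.

t = -6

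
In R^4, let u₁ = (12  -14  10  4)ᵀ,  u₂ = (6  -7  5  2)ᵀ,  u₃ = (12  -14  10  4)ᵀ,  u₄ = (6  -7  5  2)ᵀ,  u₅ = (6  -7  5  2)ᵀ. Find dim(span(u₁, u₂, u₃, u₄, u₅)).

1

Row-reduce the 5×4 matrix with these as rows.
There is 1 pivot column, so rank = 1.
(With 5 elements in a 4-dimensional space the rank is at most 4.)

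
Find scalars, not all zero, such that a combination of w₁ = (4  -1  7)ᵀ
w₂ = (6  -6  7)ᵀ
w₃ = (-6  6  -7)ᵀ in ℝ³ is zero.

Write the vectors as columns of a matrix and find a nonzero vector in its null space.
A generator of the null space is (0, 1, 1).

w₂ + w₃ = 0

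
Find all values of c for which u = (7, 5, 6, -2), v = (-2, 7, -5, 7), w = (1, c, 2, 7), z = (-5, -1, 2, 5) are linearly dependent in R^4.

c = 9

The vectors are dependent exactly when the determinant of the matrix with rows u, v, w, z vanishes.
Cofactor expansion gives det = 365*c - 3285.
Setting this to zero gives c = 9.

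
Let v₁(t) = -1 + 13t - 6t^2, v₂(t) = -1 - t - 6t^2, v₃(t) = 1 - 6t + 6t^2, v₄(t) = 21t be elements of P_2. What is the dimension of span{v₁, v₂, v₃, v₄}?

Use coordinates relative to {1, t, t^2}.
Form the matrix with v₁, v₂, v₃, v₄ as columns and reduce.
The echelon form has 2 nonzero rows, so the rank is 2.
(With 4 elements in a 3-dimensional space the rank is at most 3.)

2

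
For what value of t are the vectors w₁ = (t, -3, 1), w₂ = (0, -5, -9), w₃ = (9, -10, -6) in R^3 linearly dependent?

The set is linearly dependent precisely when det[w₁; w₂; w₃] = 0.
Expanding, det = 288 - 60*t.
Solving 288 - 60*t = 0 yields t = 24/5.

t = 24/5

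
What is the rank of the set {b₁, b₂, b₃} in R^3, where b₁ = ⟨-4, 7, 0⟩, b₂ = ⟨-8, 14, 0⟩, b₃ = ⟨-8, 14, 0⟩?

Apply Gaussian elimination to the matrix whose rows are b₁, b₂, b₃.
Reduction leaves 1 leading entry, giving rank 1.

rank 1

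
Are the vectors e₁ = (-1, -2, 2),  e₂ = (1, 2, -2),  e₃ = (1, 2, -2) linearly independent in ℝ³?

linearly dependent

Two of the vectors are equal, giving an immediate dependence.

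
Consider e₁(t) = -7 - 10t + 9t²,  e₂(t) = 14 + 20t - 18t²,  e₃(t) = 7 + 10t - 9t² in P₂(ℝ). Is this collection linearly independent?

Take coordinates with respect to the standard basis {1, t, t²}.
The matrix [e₁|e₂|e₃] has determinant 0.
A zero determinant means the columns are linearly dependent.
Indeed 2e₁ + e₂ = 0.

linearly dependent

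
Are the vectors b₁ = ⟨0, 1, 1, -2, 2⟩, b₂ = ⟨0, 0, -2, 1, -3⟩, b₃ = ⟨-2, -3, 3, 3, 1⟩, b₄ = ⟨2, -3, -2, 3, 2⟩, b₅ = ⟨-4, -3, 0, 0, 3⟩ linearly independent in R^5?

linearly independent

Row-reduce the matrix whose columns are b₁, b₂, b₃, b₄, b₅.
The reduction yields 5 nonzero rows, so the rank is 5.
Since rank = 5 (the number of vectors), the set is linearly independent.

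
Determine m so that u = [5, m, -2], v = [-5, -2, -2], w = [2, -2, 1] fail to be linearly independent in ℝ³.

m = 58

Dependence holds iff the 3×3 matrix [u v w] is singular.
Cofactor expansion gives det = m - 58.
Setting this to zero gives m = 58.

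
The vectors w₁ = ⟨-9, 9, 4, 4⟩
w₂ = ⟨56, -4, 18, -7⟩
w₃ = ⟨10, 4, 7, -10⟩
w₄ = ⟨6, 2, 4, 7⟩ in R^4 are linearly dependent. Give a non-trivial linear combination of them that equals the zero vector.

2w₁ + w₂ - 2w₃ - 3w₄ = 0

Solve the homogeneous system with w₁, w₂, w₃, w₄ as columns by row-reducing the coefficient matrix.
A generator of the null space is (2, 1, -2, -3).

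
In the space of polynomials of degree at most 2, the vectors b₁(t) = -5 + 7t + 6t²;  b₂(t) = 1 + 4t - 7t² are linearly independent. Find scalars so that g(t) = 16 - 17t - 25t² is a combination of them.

Take coordinate vectors relative to {1, t, t²}.
Solve the system with b₁, b₂ as columns and g as the right-hand side.
Row-reducing the augmented matrix gives the unique coefficients (α₁, α₂) = (-3, 1).

g = -3b₁ + b₂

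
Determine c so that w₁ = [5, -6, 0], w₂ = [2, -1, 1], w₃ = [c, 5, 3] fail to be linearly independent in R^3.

Place the vectors as rows of a 3×3 matrix; dependence ⇔ determinant zero.
Cofactor expansion gives det = -6*c - 4.
Solving -6*c - 4 = 0 yields c = -2/3.

c = -2/3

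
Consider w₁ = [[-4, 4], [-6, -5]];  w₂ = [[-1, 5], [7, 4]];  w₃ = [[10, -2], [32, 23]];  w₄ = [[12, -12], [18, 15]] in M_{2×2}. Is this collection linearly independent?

linearly dependent

Take coordinates with respect to the standard basis {E₁₁, E₁₂, E₂₁, E₂₂}.
One vector is a scalar multiple of another, so the set is dependent.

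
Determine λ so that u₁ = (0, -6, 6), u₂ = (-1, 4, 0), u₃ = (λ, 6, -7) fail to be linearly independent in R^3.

λ = 1/4

Place the vectors as rows of a 3×3 matrix; dependence ⇔ determinant zero.
Cofactor expansion gives det = 6 - 24*λ.
This vanishes exactly when λ = 1/4.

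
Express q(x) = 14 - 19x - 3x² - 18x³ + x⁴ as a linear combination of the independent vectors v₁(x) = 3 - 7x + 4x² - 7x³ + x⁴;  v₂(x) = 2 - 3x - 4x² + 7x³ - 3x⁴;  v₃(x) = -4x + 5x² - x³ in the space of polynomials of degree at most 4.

q = 4v₁ + v₂ - 3v₃

Take coordinate vectors relative to {1, x, …, x⁴}.
Write q = a₁v₁ + … + a₃v₃ and equate components.
Back-substitution yields (a₁, a₂, a₃) = (4, 1, -3).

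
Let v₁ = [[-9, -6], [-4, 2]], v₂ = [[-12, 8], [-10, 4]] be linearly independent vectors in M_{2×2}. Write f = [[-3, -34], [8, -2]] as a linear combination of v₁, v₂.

f = 3v₁ - 2v₂

Work in coordinates with respect to the standard basis {E₁₁, E₁₂, E₂₁, E₂₂}.
Since v₁, v₂ are independent, the coefficients expressing f are uniquely determined by a linear system.
Row-reducing the augmented matrix gives the unique coefficients (c₁, c₂) = (3, -2).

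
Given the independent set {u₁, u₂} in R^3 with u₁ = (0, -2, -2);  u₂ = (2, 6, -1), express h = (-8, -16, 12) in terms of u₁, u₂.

Write h = c₁u₁ + c₂u₂ and equate components.
Back-substitution yields (c₁, c₂) = (-4, -4).

h = -4u₁ - 4u₂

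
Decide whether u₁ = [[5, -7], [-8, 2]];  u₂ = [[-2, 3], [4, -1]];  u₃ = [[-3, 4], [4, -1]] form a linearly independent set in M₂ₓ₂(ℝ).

linearly dependent

Take coordinates with respect to the standard basis {E₁₁, E₁₂, E₂₁, E₂₂}.
Row-reduce the matrix whose columns are u₁, u₂, u₃.
The reduction yields 2 nonzero rows, so the rank is 2.
Since rank 2 < 3, the set is linearly dependent.
Indeed u₁ + u₂ + u₃ = 0.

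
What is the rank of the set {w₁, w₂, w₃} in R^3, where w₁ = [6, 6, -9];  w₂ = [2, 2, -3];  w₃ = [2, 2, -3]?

Put the 3×3 matrix [w₁|w₂|w₃] into echelon form.
There is 1 pivot column, so rank = 1.

rank 1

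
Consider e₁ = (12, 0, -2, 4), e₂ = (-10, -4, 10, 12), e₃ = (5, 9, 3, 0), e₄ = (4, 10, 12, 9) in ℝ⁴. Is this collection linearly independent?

Row-reduce the matrix whose columns are e₁, e₂, e₃, e₄.
The reduction yields 4 nonzero rows, so the rank is 4.
Since rank = 4 (the number of vectors), the set is linearly independent.

linearly independent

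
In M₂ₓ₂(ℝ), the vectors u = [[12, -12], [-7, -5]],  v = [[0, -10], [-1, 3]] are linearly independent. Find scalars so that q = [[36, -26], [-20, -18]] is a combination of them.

Work in coordinates with respect to the standard basis {E₁₁, E₁₂, E₂₁, E₂₂}.
Since u, v are independent, the coefficients expressing q are uniquely determined by a linear system.
The system has the unique solution (α₁, α₂) = (3, -1).

q = 3u - v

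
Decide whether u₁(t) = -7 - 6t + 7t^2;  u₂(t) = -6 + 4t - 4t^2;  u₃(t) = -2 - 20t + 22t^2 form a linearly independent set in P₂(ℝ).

linearly dependent

Take coordinates with respect to the standard basis {1, t, t^2}.
The matrix [u₁|u₂|u₃] has determinant 0.
A zero determinant means the columns are linearly dependent.
Indeed 2u₁ - 2u₂ - u₃ = 0.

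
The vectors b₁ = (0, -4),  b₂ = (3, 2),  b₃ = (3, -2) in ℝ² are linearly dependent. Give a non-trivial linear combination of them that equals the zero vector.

b₁ + b₂ - b₃ = 0

Write the vectors as columns of a matrix and find a nonzero vector in its null space.
A generator of the null space is (1, 1, -1).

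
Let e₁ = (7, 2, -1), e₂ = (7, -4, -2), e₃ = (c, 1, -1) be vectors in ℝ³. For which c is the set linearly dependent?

The vectors are dependent exactly when the determinant of the matrix with rows e₁, e₂, e₃ vanishes.
Cofactor expansion gives det = 49 - 8*c.
This vanishes exactly when c = 49/8.

c = 49/8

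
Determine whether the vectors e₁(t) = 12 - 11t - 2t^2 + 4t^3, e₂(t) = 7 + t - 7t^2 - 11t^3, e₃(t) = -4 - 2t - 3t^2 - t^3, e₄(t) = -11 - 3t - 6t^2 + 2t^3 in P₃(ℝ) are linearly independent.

Write each element as a coordinate vector in ℝ⁴ using {1, t, …, t^3}.
Place the vectors as rows of a 4×4 matrix and reduce to echelon form.
The reduction yields 4 nonzero rows, so the rank is 4.
Since rank = 4 (the number of vectors), the set is linearly independent.

linearly independent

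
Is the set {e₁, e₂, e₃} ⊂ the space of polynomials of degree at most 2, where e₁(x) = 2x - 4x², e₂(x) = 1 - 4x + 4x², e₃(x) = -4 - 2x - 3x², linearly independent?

linearly independent

Write each element as a coordinate vector in ℝ³ using {1, x, x²}.
The matrix [e₁|e₂|e₃] has determinant 46.
A nonzero determinant means the columns are linearly independent.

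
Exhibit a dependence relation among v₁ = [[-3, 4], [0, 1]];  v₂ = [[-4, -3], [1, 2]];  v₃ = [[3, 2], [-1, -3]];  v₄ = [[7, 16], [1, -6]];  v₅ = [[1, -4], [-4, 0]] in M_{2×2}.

Pass to coordinate vectors relative to the basis {E₁₁, E₁₂, E₂₁, E₂₂}.
Write the vectors as columns of a matrix and find a nonzero vector in its null space.
One solution (up to scaling) is (1, -2, 1, -1, -1).

v₁ - 2v₂ + v₃ - v₄ - v₅ = 0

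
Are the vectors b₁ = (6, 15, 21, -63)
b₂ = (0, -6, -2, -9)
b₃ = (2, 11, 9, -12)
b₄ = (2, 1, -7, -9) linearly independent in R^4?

Form the 4×4 matrix with these as columns; its determinant is 0.
A zero determinant means the columns are linearly dependent.
Indeed b₁ - 3b₂ - 3b₃ = 0.

linearly dependent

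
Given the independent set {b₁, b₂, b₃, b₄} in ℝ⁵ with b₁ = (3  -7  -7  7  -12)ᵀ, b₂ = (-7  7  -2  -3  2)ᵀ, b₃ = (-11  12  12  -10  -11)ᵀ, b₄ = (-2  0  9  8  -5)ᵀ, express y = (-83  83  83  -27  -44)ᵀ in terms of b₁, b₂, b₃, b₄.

y = -b₁ + 4b₂ + 4b₃ + 4b₄

Set up the augmented matrix [b₁ | b₂ | b₃ | b₄ | y] and row-reduce.
The system has the unique solution (a₁, …, a₄) = (-1, 4, 4, 4).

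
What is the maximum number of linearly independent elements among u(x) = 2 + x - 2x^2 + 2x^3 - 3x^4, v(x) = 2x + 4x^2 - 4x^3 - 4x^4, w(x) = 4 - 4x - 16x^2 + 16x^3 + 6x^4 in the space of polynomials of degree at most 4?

2

Use coordinates relative to {1, x, …, x^4}.
Apply Gaussian elimination to the matrix whose rows are u, v, w.
Reduction leaves 2 leading entries, giving rank 2.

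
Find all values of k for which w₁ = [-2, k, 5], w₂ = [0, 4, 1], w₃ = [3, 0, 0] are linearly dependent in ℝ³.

k = 20

The set is linearly dependent precisely when det[w₁; w₂; w₃] = 0.
Cofactor expansion gives det = 3*k - 60.
Solving 3*k - 60 = 0 yields k = 20.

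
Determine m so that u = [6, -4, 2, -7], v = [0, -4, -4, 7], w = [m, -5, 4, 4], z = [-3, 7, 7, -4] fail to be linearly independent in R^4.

Place the vectors as rows of a 4×4 matrix; dependence ⇔ determinant zero.
The determinant works out to 198*m - 612.
This vanishes exactly when m = 34/11.

m = 34/11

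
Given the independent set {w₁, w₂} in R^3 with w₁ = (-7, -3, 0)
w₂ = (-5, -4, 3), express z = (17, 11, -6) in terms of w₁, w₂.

z = -w₁ - 2w₂

Write z = a₁w₁ + a₂w₂ and equate components.
Row-reducing the augmented matrix gives the unique coefficients (a₁, a₂) = (-1, -2).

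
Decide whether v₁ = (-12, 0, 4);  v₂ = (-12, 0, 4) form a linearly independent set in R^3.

linearly dependent

Place the vectors as rows of a 2×3 matrix and reduce to echelon form.
The reduction yields 1 nonzero row, so the rank is 1.
Since rank 1 < 2, the set is linearly dependent.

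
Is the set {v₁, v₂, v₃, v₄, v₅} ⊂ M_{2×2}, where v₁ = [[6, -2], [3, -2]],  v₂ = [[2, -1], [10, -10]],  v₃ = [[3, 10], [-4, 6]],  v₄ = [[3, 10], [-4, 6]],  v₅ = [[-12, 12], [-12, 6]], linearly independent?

Write each element as a coordinate vector in ℝ⁴ using {E₁₁, E₁₂, E₂₁, E₂₂}.
There are 5 vectors in a 4-dimensional space, so they cannot be linearly independent.

linearly dependent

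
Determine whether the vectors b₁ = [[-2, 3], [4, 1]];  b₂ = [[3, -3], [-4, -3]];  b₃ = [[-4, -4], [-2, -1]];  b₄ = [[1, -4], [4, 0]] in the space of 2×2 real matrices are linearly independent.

Take coordinates with respect to the standard basis {E₁₁, E₁₂, E₂₁, E₂₂}.
The matrix [b₁|b₂|b₃|b₄] has determinant -344.
A nonzero determinant means the columns are linearly independent.

linearly independent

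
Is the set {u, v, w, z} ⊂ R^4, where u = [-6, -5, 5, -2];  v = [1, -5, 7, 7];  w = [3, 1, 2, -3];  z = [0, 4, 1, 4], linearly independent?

Place the vectors as rows of a 4×4 matrix and reduce to echelon form.
The reduction yields 4 nonzero rows, so the rank is 4.
Since rank = 4 (the number of vectors), the set is linearly independent.

linearly independent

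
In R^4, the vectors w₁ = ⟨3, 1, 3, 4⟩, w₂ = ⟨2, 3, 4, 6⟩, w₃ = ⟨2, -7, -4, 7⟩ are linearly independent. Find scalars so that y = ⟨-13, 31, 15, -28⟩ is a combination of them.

y = -3w₁ + 2w₂ - 4w₃

Solve the system with w₁, w₂, w₃ as columns and y as the right-hand side.
Back-substitution yields (c₁, c₂, c₃) = (-3, 2, -4).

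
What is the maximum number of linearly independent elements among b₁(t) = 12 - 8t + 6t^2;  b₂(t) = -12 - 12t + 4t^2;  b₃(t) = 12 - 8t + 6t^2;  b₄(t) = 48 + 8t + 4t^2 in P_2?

Represent each element by its coordinate vector in ℝ³.
Put the 3×4 matrix [b₁|b₂|b₃|b₄] into echelon form.
There are 2 pivot columns, so rank = 2.
(With 4 elements in a 3-dimensional space the rank is at most 3.)

2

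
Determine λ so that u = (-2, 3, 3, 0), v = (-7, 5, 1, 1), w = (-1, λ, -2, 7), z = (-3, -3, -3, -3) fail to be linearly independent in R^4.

The set is linearly dependent precisely when det[u; v; w; z] = 0.
The determinant works out to 72*λ - 360.
Solving 72*λ - 360 = 0 yields λ = 5.

λ = 5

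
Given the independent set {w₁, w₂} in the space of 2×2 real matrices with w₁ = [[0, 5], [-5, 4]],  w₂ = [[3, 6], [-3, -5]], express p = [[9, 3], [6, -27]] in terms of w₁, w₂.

p = -3w₁ + 3w₂

Identify each element with its coordinate vector in ℝ⁴ via {E₁₁, E₁₂, E₂₁, E₂₂}.
Set up the augmented matrix [w₁ | w₂ | p] and row-reduce.
Back-substitution yields (α₁, α₂) = (-3, 3).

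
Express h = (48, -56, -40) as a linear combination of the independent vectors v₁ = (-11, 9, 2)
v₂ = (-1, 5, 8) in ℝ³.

h = -4v₁ - 4v₂

Solve the system with v₁, v₂ as columns and h as the right-hand side.
Back-substitution yields (a₁, a₂) = (-4, -4).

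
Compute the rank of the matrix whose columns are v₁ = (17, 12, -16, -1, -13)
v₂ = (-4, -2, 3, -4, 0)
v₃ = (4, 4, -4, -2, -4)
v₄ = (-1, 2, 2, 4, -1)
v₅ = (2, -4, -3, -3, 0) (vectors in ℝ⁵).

4

Row-reduce the 5×5 matrix with these as rows.
Reduction leaves 4 leading entries, giving rank 4.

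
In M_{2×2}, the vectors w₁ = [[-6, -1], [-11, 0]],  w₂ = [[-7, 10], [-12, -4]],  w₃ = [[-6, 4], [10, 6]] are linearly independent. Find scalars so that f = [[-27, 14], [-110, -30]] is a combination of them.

f = 4w₁ + 3w₂ - 3w₃

Take coordinate vectors relative to {E₁₁, E₁₂, E₂₁, E₂₂}.
Solve the system with w₁, w₂, w₃ as columns and f as the right-hand side.
Back-substitution yields (c₁, c₂, c₃) = (4, 3, -3).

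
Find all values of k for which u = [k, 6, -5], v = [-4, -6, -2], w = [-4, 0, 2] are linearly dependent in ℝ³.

k = 18

The set is linearly dependent precisely when det[u; v; w] = 0.
Expanding, det = 216 - 12*k.
This vanishes exactly when k = 18.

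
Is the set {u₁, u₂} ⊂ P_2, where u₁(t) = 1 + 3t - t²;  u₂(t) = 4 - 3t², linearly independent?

Take coordinates with respect to the standard basis {1, t, t²}.
Row-reduce the matrix whose columns are u₁, u₂.
The reduction yields 2 nonzero rows, so the rank is 2.
Since rank = 2 (the number of vectors), the set is linearly independent.

linearly independent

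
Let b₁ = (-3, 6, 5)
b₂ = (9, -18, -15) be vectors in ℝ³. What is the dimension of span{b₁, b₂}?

dim = 1

Put the 3×2 matrix [b₁|b₂] into echelon form.
There is 1 pivot column, so rank = 1.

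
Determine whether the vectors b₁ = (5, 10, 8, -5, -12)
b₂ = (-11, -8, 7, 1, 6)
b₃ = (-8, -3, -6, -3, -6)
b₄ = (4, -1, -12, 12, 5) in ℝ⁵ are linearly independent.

Row-reduce the matrix whose columns are b₁, b₂, b₃, b₄.
The reduction yields 4 nonzero rows, so the rank is 4.
Since rank = 4 (the number of vectors), the set is linearly independent.

linearly independent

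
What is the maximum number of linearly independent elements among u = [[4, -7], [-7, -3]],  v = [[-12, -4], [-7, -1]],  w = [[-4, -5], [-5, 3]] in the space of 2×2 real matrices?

Represent each element by its coordinate vector in ℝ⁴.
Put the 4×3 matrix [u|v|w] into echelon form.
There are 3 pivot columns, so rank = 3.

3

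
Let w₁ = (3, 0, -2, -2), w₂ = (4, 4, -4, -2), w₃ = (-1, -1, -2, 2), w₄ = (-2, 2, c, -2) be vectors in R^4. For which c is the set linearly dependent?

The vectors are dependent exactly when the determinant of the matrix with rows w₁, w₂, w₃, w₄ vanishes.
Expanding, det = 144 - 18*c.
Setting this to zero gives c = 8.

c = 8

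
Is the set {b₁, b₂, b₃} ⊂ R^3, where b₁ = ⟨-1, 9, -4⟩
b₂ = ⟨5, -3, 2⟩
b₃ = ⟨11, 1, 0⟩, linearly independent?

Form the 3×3 matrix with these as columns; its determinant is 48.
A nonzero determinant means the columns are linearly independent.

linearly independent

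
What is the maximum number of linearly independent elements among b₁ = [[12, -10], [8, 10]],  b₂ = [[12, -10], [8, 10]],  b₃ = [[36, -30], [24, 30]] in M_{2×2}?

Use coordinates relative to {E₁₁, E₁₂, E₂₁, E₂₂}.
Row-reduce the 3×4 matrix with these as rows.
The echelon form has 1 nonzero row, so the rank is 1.

1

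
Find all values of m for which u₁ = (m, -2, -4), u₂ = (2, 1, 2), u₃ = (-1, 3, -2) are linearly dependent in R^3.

m = -4

Place the vectors as rows of a 3×3 matrix; dependence ⇔ determinant zero.
The determinant works out to -8*m - 32.
This vanishes exactly when m = -4.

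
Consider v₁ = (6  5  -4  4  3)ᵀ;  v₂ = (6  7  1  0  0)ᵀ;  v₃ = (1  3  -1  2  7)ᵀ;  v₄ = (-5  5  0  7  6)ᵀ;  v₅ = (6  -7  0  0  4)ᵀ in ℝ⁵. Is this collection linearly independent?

linearly independent

Form the 5×5 matrix with these as columns; its determinant is -16305.
A nonzero determinant means the columns are linearly independent.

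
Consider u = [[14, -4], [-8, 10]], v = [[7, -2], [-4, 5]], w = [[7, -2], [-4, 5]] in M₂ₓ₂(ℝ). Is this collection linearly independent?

linearly dependent

Take coordinates with respect to the standard basis {E₁₁, E₁₂, E₂₁, E₂₂}.
Place the vectors as rows of a 3×4 matrix and reduce to echelon form.
The reduction yields 1 nonzero row, so the rank is 1.
Since rank 1 < 3, the set is linearly dependent.
Indeed u - 2v = 0.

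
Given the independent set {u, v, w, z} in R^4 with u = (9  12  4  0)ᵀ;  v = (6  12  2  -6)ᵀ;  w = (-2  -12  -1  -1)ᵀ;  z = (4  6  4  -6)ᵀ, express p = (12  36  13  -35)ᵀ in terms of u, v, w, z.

p = -2u + 2v - w + 4z

Write p = α₁u + … + α₄z and equate components.
Row-reducing the augmented matrix gives the unique coefficients (α₁, …, α₄) = (-2, 2, -1, 4).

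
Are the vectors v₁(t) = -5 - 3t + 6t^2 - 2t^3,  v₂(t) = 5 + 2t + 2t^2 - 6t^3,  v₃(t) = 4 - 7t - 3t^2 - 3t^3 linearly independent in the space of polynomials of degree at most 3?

Take coordinates with respect to the standard basis {1, t, …, t^3}.
Row-reduce the matrix whose columns are v₁, v₂, v₃.
The reduction yields 3 nonzero rows, so the rank is 3.
Since rank = 3 (the number of vectors), the set is linearly independent.

linearly independent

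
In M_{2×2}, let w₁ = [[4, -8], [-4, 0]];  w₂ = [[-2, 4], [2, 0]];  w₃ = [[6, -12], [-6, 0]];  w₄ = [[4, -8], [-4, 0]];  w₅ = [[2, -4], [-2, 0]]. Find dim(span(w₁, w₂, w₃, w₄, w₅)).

1

Pass to coordinate vectors with respect to the basis {E₁₁, E₁₂, E₂₁, E₂₂}.
Form the matrix with w₁, w₂, w₃, w₄, w₅ as columns and reduce.
Exactly 1 pivot survives; hence the rank is 1.
(With 5 elements in a 4-dimensional space the rank is at most 4.)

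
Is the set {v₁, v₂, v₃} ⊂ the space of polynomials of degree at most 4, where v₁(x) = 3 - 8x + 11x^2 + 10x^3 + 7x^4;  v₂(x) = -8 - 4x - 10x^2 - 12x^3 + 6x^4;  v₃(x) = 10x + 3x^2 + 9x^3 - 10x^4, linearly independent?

linearly independent

Take coordinates with respect to the standard basis {1, x, …, x^4}.
Place the vectors as rows of a 3×5 matrix and reduce to echelon form.
The reduction yields 3 nonzero rows, so the rank is 3.
Since rank = 3 (the number of vectors), the set is linearly independent.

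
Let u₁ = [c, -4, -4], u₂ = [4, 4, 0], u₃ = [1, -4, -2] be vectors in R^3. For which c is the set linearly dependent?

c = 6

The set is linearly dependent precisely when det[u₁; u₂; u₃] = 0.
The determinant works out to 48 - 8*c.
Setting this to zero gives c = 6.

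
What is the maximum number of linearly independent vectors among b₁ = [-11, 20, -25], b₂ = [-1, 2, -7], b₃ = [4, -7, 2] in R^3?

2

Apply Gaussian elimination to the matrix whose rows are b₁, b₂, b₃.
Exactly 2 pivots survive; hence the rank is 2.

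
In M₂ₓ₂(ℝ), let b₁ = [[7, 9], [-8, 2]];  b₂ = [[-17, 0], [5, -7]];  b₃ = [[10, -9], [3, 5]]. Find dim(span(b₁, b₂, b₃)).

Represent each element by its coordinate vector in ℝ⁴.
Put the 4×3 matrix [b₁|b₂|b₃] into echelon form.
Reduction leaves 2 leading entries, giving rank 2.

2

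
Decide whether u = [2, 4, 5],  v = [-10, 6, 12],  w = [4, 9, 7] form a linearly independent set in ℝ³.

Row-reduce the matrix whose columns are u, v, w.
The reduction yields 3 nonzero rows, so the rank is 3.
Since rank = 3 (the number of vectors), the set is linearly independent.

linearly independent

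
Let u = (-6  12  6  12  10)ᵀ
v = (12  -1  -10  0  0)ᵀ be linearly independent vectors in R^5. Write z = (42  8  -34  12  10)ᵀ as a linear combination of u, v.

z = u + 4v

Solve the system with u, v as columns and z as the right-hand side.
Row-reducing the augmented matrix gives the unique coefficients (a₁, a₂) = (1, 4).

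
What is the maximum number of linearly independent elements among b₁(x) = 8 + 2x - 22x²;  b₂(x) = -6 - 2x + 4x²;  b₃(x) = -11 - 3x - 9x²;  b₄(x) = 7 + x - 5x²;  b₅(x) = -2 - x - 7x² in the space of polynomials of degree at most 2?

Pass to coordinate vectors with respect to the basis {1, x, x²}.
Put the 3×5 matrix [b₁|b₂|b₃|b₄|b₅] into echelon form.
There are 3 pivot columns, so rank = 3.
(With 5 elements in a 3-dimensional space the rank is at most 3.)

3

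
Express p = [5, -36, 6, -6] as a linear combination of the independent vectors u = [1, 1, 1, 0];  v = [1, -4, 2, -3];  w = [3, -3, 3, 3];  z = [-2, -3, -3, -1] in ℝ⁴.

p = -2u + 4v + 3w + 3z

Since u, v, w, z are independent, the coefficients expressing p are uniquely determined by a linear system.
Row-reducing the augmented matrix gives the unique coefficients (α₁, …, α₄) = (-2, 4, 3, 3).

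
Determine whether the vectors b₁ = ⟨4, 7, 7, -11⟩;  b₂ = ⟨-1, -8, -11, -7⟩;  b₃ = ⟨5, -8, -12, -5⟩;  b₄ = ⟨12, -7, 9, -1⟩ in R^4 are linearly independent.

linearly independent

Form the 4×4 matrix with these as columns; its determinant is 18028.
A nonzero determinant means the columns are linearly independent.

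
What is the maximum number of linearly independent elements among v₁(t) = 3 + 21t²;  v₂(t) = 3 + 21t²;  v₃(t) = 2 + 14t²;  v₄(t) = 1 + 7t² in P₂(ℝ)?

1

Represent each element by its coordinate vector in ℝ³.
Apply Gaussian elimination to the matrix whose rows are v₁, v₂, v₃, v₄.
Reduction leaves 1 leading entry, giving rank 1.
(With 4 elements in a 3-dimensional space the rank is at most 3.)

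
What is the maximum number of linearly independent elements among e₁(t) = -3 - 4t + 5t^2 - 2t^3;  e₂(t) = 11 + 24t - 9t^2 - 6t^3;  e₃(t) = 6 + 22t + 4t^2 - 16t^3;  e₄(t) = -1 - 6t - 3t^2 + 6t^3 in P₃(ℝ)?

Represent each element by its coordinate vector in ℝ⁴.
Form the matrix with e₁, e₂, e₃, e₄ as columns and reduce.
Reduction leaves 2 leading entries, giving rank 2.

2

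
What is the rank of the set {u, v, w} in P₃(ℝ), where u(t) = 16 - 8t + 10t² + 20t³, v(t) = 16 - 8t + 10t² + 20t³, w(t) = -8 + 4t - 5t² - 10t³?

1

Represent each element by its coordinate vector in ℝ⁴.
Apply Gaussian elimination to the matrix whose rows are u, v, w.
Exactly 1 pivot survives; hence the rank is 1.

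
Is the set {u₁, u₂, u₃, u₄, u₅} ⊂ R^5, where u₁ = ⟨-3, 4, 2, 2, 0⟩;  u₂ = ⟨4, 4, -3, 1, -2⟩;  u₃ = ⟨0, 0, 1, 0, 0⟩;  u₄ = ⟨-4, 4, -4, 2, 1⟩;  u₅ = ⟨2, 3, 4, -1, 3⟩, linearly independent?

Place the vectors as rows of a 5×5 matrix and reduce to echelon form.
The reduction yields 5 nonzero rows, so the rank is 5.
Since rank = 5 (the number of vectors), the set is linearly independent.

linearly independent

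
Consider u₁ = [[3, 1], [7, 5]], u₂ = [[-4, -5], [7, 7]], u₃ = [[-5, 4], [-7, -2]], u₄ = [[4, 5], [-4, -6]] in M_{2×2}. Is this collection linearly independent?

Take coordinates with respect to the standard basis {E₁₁, E₁₂, E₂₁, E₂₂}.
Form the 4×4 matrix with these as columns; its determinant is 577.
A nonzero determinant means the columns are linearly independent.

linearly independent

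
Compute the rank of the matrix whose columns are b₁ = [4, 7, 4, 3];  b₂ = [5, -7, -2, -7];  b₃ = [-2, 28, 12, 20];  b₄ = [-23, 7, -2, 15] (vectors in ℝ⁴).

Apply Gaussian elimination to the matrix whose rows are b₁, b₂, b₃, b₄.
The echelon form has 2 nonzero rows, so the rank is 2.

rank 2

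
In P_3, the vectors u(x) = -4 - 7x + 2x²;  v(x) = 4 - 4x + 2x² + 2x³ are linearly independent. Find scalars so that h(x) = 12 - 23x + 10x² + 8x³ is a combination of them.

h = u + 4v

Take coordinate vectors relative to {1, x, …, x³}.
Solve the system with u, v as columns and h as the right-hand side.
Row-reducing the augmented matrix gives the unique coefficients (a₁, a₂) = (1, 4).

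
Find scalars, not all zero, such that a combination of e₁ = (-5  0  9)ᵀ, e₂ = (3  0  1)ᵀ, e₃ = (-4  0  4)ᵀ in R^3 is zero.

e₁ - e₂ - 2e₃ = 0

Write the vectors as columns of a matrix and find a nonzero vector in its null space.
The free variable yields coefficients (1, -1, -2) (any nonzero multiple also works).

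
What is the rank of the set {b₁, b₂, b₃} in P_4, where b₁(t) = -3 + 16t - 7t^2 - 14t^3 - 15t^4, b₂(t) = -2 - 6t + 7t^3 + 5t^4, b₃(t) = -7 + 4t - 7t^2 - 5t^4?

2

Pass to coordinate vectors with respect to the basis {1, t, …, t^4}.
Form the matrix with b₁, b₂, b₃ as columns and reduce.
Reduction leaves 2 leading entries, giving rank 2.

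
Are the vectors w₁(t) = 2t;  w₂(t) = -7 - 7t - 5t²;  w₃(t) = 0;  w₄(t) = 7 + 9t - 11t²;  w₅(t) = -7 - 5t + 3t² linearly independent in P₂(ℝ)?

Write each element as a coordinate vector in ℝ³ using {1, t, t²}.
There are 5 vectors in a 3-dimensional space, so they cannot be linearly independent.

linearly dependent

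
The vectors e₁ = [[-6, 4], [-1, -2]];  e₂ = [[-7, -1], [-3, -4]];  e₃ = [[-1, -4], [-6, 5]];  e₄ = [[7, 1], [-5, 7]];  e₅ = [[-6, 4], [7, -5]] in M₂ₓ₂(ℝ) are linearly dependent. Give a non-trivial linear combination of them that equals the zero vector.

e₁ - e₂ - e₄ - e₅ = 0

Pass to coordinate vectors relative to the basis {E₁₁, E₁₂, E₂₁, E₂₂}.
Solve the homogeneous system with e₁, e₂, e₃, e₄, e₅ as columns by row-reducing the coefficient matrix.
One solution (up to scaling) is (1, -1, 0, -1, -1).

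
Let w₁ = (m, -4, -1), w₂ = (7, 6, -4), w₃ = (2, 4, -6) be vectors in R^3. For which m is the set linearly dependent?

Dependence holds iff the 3×3 matrix [w₁ w₂ w₃] is singular.
Expanding, det = -20*m - 152.
Setting this to zero gives m = -38/5.

m = -38/5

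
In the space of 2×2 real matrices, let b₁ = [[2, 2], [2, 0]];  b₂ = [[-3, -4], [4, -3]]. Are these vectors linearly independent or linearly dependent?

linearly independent

Take coordinates with respect to the standard basis {E₁₁, E₁₂, E₂₁, E₂₂}.
Place the vectors as rows of a 2×4 matrix and reduce to echelon form.
The reduction yields 2 nonzero rows, so the rank is 2.
Since rank = 2 (the number of vectors), the set is linearly independent.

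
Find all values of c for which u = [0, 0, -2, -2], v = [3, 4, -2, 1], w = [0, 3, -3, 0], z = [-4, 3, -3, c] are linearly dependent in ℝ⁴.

The set is linearly dependent precisely when det[u; v; w; z] = 0.
The determinant works out to 24 - 18*c.
This vanishes exactly when c = 4/3.

c = 4/3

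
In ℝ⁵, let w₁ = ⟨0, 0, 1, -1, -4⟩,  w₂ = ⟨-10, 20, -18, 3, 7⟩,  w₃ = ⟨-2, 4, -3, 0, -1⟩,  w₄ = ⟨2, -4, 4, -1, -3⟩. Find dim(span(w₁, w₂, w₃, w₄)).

dim = 2

Put the 5×4 matrix [w₁|w₂|w₃|w₄] into echelon form.
There are 2 pivot columns, so rank = 2.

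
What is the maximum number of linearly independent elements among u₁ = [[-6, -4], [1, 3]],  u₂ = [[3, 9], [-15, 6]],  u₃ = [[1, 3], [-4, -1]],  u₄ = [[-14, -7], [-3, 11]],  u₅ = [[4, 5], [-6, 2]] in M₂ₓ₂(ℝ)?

Represent each element by its coordinate vector in ℝ⁴.
Row-reduce the 5×4 matrix with these as rows.
There are 3 pivot columns, so rank = 3.
(With 5 elements in a 4-dimensional space the rank is at most 4.)

3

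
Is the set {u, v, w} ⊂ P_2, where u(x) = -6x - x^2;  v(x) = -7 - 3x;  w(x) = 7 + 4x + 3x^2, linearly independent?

Write each element as a coordinate vector in ℝ³ using {1, x, x^2}.
The matrix [u|v|w] has determinant -119.
A nonzero determinant means the columns are linearly independent.

linearly independent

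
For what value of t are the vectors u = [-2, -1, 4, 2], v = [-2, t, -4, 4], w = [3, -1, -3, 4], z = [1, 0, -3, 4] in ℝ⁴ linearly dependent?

t = 21/11

The set is linearly dependent precisely when det[u; v; w; z] = 0.
Expanding, det = 84 - 44*t.
Solving 84 - 44*t = 0 yields t = 21/11.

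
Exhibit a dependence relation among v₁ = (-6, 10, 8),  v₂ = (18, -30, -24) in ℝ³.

Set up α₁v₁ + α₂v₂ = 0 and solve the homogeneous system.
A generator of the null space is (3, 1).

3v₁ + v₂ = 0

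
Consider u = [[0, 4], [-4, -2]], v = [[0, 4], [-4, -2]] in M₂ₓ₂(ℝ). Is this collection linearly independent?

Write each element as a coordinate vector in ℝ⁴ using {E₁₁, E₁₂, E₂₁, E₂₂}.
Row-reduce the matrix whose columns are u, v.
The reduction yields 1 nonzero row, so the rank is 1.
Since rank 1 < 2, the set is linearly dependent.

linearly dependent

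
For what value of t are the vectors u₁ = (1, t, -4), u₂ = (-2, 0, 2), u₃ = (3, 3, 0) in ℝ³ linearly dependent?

t = -3

Dependence holds iff the 3×3 matrix [u₁ u₂ u₃] is singular.
Cofactor expansion gives det = 6*t + 18.
This vanishes exactly when t = -3.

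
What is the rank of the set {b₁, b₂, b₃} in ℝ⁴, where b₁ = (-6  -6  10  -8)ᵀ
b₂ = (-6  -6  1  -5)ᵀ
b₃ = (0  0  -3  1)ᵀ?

Put the 4×3 matrix [b₁|b₂|b₃] into echelon form.
Exactly 2 pivots survive; hence the rank is 2.

2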